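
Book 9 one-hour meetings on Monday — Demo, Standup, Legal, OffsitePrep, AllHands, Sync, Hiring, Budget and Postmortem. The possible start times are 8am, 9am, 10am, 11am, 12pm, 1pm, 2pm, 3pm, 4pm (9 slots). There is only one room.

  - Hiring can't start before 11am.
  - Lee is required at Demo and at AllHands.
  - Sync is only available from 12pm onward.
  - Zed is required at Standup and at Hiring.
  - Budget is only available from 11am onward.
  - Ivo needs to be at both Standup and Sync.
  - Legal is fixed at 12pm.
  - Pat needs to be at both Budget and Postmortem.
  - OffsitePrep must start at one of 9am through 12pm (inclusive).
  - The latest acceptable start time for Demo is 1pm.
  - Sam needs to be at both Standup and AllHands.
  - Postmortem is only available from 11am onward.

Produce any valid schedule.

Sync=1pm, Budget=2pm, Postmortem=3pm, AllHands=4pm, Standup=10am, Demo=8am, Hiring=11am, Legal=12pm, OffsitePrep=9am

Checking: Standup(10am) != AllHands(4pm); Standup(10am) != Hiring(11am); Demo(8am) != AllHands(4pm); Standup(10am) != Sync(1pm); Budget(2pm) != Postmortem(3pm); Budget=2pm in [11am,4pm]; OffsitePrep=9am in [9am,12pm]; Postmortem=3pm in [11am,4pm]; Demo=8am in [8am,1pm]; Legal=12pm in [12pm,12pm]; Hiring=11am in [11am,4pm]; Sync=1pm in [12pm,4pm]; max 1 per slot (cap 1).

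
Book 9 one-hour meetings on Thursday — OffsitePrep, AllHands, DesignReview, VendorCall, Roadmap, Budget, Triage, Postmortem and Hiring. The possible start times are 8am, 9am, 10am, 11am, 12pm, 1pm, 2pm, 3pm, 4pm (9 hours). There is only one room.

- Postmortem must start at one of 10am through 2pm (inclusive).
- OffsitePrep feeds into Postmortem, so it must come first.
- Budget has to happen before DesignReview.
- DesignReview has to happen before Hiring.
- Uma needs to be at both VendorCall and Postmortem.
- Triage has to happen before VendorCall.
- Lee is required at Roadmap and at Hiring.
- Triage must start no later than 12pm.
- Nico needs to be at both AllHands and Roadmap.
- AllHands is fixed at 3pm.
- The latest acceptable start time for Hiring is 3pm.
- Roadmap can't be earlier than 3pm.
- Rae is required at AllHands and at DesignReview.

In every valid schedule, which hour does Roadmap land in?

4pm

Roadmap's window is 3pm–4pm.
AllHands is fixed at 3pm, and Roadmap can't share a hour with AllHands.
So Roadmap must be 4pm.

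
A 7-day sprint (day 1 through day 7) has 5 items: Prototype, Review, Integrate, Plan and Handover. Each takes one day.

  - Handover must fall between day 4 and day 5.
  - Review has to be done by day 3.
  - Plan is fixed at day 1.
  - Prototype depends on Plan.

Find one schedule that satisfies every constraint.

Integrate=day 1; Review=day 1; Prototype=day 2; Handover=day 4; Plan=day 1

Checking: Plan(day 1) before Prototype(day 2); Review=day 1 in [day 1,day 3]; Plan=day 1 in [day 1,day 1]; Handover=day 4 in [day 4,day 5].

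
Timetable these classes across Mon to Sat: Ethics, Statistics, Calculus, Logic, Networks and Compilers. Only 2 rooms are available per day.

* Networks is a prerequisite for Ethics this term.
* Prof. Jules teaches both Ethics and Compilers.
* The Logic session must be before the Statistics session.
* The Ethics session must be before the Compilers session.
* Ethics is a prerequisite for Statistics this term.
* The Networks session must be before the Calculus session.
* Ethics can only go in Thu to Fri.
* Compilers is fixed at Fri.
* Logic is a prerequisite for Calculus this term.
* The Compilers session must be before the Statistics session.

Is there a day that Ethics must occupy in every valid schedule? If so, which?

Thu

Ethics's window is Thu–Fri.
Compilers is fixed at Fri, and Ethics can't share a day with Compilers.
So Ethics must be Thu.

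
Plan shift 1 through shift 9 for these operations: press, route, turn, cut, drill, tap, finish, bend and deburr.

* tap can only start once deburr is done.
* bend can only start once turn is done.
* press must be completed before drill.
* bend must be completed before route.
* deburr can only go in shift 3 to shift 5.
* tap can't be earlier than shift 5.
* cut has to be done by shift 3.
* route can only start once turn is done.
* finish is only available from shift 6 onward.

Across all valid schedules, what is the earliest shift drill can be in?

Precedence pushes drill to at least shift 2.
drill at shift 2 is achievable: bend in shift 2, press in shift 1, route in shift 3, finish in shift 6, tap in shift 5, drill in shift 2, deburr in shift 3, turn in shift 1, cut in shift 1.

shift 2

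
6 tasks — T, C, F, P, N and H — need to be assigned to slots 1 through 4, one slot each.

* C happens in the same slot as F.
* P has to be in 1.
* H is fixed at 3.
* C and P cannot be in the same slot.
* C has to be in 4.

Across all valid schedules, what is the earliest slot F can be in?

4

F must be in the same slot as C, which can't be before 4, so F is at least 4.
F at 4 is achievable: N -> 1, F -> 4, T -> 1, C -> 4, H -> 3, P -> 1.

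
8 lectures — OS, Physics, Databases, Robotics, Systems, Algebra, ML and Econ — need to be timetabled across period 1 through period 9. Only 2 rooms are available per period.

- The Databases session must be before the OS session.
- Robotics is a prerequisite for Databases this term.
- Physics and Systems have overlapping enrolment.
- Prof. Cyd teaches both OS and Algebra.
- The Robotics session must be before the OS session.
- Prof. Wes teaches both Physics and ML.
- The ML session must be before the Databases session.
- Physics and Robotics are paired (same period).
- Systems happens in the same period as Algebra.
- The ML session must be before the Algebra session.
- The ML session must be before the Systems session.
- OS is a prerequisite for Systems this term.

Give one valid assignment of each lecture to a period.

OS -> period 4; Physics -> period 2; Econ -> period 1; Databases -> period 3; Algebra -> period 5; ML -> period 1; Systems -> period 5; Robotics -> period 2

Checking: Databases(period 3) before OS(period 4); ML(period 1) before Systems(period 5); ML(period 1) before Databases(period 3); Robotics(period 2) before OS(period 4); ML(period 1) before Algebra(period 5); Robotics(period 2) before Databases(period 3); OS(period 4) before Systems(period 5); Physics(period 2) != ML(period 1); Physics(period 2) != Systems(period 5); OS(period 4) != Algebra(period 5); Systems = Algebra = period 5; Physics = Robotics = period 2; max 2 per period (cap 2).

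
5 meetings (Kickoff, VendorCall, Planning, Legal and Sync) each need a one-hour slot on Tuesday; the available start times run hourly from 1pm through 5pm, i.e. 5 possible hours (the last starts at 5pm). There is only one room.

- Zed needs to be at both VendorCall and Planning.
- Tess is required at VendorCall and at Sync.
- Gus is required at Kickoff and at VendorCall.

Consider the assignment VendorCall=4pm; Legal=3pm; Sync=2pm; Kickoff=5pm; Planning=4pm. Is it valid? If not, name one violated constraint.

Invalid. Zed needs to be at both VendorCall and Planning.

There is only one room — violated.
Zed needs to be at both VendorCall and Planning — violated.
Tess is required at VendorCall and at Sync — holds.
Gus is required at Kickoff and at VendorCall — holds.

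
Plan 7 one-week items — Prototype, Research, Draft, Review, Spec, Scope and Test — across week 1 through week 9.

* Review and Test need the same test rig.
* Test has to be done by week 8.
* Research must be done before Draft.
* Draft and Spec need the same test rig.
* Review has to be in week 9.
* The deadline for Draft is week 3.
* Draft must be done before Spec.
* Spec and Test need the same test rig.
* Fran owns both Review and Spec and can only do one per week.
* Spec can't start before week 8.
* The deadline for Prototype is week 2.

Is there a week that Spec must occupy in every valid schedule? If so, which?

Spec's window is week 8–week 9.
Review is fixed at week 9, and Spec can't share a week with Review.
So Spec must be week 8.

week 8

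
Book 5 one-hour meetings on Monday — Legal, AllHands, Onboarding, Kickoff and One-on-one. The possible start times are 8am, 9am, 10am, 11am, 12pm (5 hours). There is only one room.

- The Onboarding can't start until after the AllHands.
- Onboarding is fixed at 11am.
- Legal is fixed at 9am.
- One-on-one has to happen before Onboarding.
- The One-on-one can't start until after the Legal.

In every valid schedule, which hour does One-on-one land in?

10am

Legal is fixed at 9am and must come before One-on-one, so One-on-one is at least 10am.
Onboarding is fixed at 11am and must come after One-on-one, so One-on-one is at most 10am.
So One-on-one must be 10am.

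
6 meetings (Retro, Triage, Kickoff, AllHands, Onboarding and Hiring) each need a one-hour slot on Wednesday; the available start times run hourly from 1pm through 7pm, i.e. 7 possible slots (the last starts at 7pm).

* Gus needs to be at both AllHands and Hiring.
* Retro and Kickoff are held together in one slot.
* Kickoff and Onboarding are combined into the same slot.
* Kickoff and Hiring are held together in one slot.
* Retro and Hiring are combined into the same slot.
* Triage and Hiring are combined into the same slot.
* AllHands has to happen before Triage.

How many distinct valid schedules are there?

Splitting on Retro: it can be 2pm (1), 3pm (2), 4pm (3), 5pm (4), 6pm (5), 7pm (6). Listing each branch's schedules as (Triage, Kickoff, AllHands, Onboarding, Hiring):
Retro=2pm: (2pm,2pm,1pm,2pm,2pm) — 1.
Retro=3pm: (3pm,3pm,1pm,3pm,3pm) (3pm,3pm,2pm,3pm,3pm) — 2.
Retro=4pm: (4pm,4pm,1pm,4pm,4pm) (4pm,4pm,2pm,4pm,4pm) (4pm,4pm,3pm,4pm,4pm) — 3.
Retro=5pm: (5pm,5pm,1pm,5pm,5pm) (5pm,5pm,2pm,5pm,5pm) (5pm,5pm,3pm,5pm,5pm) (5pm,5pm,4pm,5pm,5pm) — 4.
Retro=6pm: (6pm,6pm,1pm,6pm,6pm) (6pm,6pm,2pm,6pm,6pm) (6pm,6pm,3pm,6pm,6pm) (6pm,6pm,4pm,6pm,6pm) (6pm,6pm,5pm,6pm,6pm) — 5.
Retro=7pm: (7pm,7pm,1pm,7pm,7pm) (7pm,7pm,2pm,7pm,7pm) (7pm,7pm,3pm,7pm,7pm) (7pm,7pm,4pm,7pm,7pm) (7pm,7pm,5pm,7pm,7pm) (7pm,7pm,6pm,7pm,7pm) — 6.
Summing: 1 + 2 + 3 + 4 + 5 + 6 = 21.

21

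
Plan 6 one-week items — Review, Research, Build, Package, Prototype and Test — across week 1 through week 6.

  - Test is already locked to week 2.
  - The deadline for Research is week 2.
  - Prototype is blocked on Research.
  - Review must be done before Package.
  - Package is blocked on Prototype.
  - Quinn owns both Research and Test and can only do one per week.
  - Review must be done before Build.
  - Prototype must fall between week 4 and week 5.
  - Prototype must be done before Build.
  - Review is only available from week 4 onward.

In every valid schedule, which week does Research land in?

week 1

Research's window is week 1–week 2.
Test is fixed at week 2, and Research can't share a week with Test.
So Research must be week 1.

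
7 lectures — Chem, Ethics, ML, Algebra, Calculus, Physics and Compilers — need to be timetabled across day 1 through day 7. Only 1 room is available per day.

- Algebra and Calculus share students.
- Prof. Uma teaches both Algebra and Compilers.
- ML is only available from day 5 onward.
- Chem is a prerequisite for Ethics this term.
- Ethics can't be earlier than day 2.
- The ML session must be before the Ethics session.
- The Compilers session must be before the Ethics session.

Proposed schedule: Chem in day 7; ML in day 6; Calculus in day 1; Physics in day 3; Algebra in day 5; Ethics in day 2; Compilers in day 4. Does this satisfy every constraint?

Chem is a prerequisite for Ethics this term — violated.
Algebra and Calculus share students — holds.
Only 1 room is available per day — holds.
Ethics can't be earlier than day 2 — holds.
The ML session must be before the Ethics session — violated.
ML is only available from day 5 onward — holds.
Prof. Uma teaches both Algebra and Compilers — holds.
The Compilers session must be before the Ethics session — violated.

Invalid. Chem is a prerequisite for Ethics this term.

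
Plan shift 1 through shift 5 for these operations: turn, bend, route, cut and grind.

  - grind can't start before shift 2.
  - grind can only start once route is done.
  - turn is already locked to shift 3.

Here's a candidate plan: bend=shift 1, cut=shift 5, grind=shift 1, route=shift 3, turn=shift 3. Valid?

No — it violates: grind can't start before shift 2

turn is already locked to shift 3 — holds.
grind can't start before shift 2 — violated.
grind can only start once route is done — violated.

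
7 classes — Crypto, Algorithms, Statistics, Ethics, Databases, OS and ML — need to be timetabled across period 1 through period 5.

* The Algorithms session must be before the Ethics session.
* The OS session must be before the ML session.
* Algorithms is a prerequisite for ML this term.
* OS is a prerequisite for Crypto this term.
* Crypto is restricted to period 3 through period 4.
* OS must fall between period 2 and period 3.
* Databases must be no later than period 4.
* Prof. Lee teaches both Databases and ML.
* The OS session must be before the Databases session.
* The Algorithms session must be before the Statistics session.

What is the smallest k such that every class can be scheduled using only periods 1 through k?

4

The precedence chain requires at least 2 distinct periods.
Crypto can't be placed before period 3, so the schedule must run through at least period 3.
Could 3 periods be enough, i.e. nothing placed later than period 3? No: Databases's window within 3 periods is {period 1, period 2, period 3}; OS's window within 3 periods is {period 2, period 3}; Databases must come after OS (at period 2 or later) → {period 3}; OS must come before Databases (at period 3 or earlier) → {period 2}; ML must come after OS (at period 2 or later) → {period 3}; ML can't share with Databases (period 3) → nothing is left.
So 3 periods is not enough.
4 works (last occupied period: period 4): for example Databases -> period 4, Statistics -> period 2, ML -> period 3, Algorithms -> period 1, Crypto -> period 3, Ethics -> period 2, OS -> period 2.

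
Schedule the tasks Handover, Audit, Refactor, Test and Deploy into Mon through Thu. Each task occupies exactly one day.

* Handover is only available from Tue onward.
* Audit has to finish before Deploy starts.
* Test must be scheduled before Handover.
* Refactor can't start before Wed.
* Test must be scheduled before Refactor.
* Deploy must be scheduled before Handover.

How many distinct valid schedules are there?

Splitting on Handover: it can be Wed (4), Thu (15). Listing each branch's schedules as (Audit, Refactor, Test, Deploy):
Handover=Wed: (Mon,Wed,Mon,Tue) (Mon,Wed,Tue,Tue) (Mon,Thu,Mon,Tue) (Mon,Thu,Tue,Tue) — 4.
Handover=Thu: (Mon,Wed,Mon,Tue) (Mon,Wed,Mon,Wed) (Mon,Wed,Tue,Tue) (Mon,Wed,Tue,Wed) (Mon,Thu,Mon,Tue) (Mon,Thu,Mon,Wed) (Mon,Thu,Tue,Tue) (Mon,Thu,Tue,Wed) (Mon,Thu,Wed,Tue) (Mon,Thu,Wed,Wed) (Tue,Wed,Mon,Wed) (Tue,Wed,Tue,Wed) (Tue,Thu,Mon,Wed) (Tue,Thu,Tue,Wed) (Tue,Thu,Wed,Wed) — 15.
Summing: 4 + 15 = 19.

19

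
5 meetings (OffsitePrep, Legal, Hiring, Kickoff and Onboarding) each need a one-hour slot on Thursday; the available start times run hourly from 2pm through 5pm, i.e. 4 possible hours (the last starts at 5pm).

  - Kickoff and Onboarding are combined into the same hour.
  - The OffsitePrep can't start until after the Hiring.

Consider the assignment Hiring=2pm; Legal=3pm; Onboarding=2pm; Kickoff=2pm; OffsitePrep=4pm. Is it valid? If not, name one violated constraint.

Valid

Kickoff and Onboarding are combined into the same hour — holds.
The OffsitePrep can't start until after the Hiring — holds.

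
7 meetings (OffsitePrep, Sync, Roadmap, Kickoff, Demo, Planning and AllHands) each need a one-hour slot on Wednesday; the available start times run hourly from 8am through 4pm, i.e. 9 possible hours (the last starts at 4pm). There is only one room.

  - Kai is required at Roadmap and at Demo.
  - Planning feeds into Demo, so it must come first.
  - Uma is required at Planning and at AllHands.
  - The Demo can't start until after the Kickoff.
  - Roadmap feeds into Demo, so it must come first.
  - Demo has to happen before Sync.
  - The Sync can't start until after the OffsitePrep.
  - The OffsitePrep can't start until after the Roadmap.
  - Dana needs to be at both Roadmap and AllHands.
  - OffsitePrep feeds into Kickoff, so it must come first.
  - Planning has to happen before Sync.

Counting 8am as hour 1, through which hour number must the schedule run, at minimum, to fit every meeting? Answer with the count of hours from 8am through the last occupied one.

The precedence chain requires at least 5 distinct hours.
With at most 1 per hour and 7 meetings, at least 7 hours are needed.
7 works (last occupied hour: 2pm): for example Roadmap -> 8am, Sync -> 1pm, AllHands -> 2pm, Kickoff -> 10am, Planning -> 11am, Demo -> 12pm, OffsitePrep -> 9am.

7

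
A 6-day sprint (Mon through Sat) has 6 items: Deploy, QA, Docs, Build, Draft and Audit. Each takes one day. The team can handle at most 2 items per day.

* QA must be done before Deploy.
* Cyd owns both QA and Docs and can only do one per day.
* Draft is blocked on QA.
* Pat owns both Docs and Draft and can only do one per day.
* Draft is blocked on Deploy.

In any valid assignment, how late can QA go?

Thu

Downstream work caps QA at Thu.
QA at Thu is achievable: Docs in Mon; Deploy in Fri; Audit in Tue; QA in Thu; Draft in Sat; Build in Mon.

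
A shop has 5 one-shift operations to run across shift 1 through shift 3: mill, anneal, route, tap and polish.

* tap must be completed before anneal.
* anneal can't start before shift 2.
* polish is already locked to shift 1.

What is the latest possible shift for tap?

shift 2

Downstream work caps tap at shift 2.
tap at shift 2 is achievable: anneal -> shift 3, polish -> shift 1, tap -> shift 2, mill -> shift 1, route -> shift 1.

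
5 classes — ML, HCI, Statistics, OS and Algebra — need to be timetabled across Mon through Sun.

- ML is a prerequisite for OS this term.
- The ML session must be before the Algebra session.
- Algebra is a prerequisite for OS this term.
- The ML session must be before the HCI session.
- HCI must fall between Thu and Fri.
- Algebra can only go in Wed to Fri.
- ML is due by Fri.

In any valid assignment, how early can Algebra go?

Algebra is available from Wed; Algebra's own window allows nothing later than Fri.
Algebra at Wed is achievable: Algebra=Wed, HCI=Thu, Statistics=Mon, OS=Thu, ML=Mon.

Wed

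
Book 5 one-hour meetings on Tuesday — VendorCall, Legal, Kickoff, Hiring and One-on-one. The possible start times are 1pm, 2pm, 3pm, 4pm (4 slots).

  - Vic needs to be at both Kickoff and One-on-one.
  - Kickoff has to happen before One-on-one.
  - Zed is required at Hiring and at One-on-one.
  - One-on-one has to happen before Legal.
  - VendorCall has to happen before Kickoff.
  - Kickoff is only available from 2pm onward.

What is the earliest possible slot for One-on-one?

3pm

Precedence pushes One-on-one to at least 3pm; downstream work caps One-on-one at 3pm.
One-on-one at 3pm is achievable: Hiring in 1pm; VendorCall in 1pm; Kickoff in 2pm; One-on-one in 3pm; Legal in 4pm.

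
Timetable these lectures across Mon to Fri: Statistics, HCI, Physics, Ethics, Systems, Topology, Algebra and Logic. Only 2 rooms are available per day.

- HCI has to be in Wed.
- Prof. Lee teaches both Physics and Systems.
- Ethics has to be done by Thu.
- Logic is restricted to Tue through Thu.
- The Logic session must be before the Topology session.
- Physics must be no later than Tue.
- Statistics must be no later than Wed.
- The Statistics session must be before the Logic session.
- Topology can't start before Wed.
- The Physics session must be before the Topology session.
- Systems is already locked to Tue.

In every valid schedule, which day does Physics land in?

Physics's window is Mon–Tue.
Systems is fixed at Tue, and Physics can't share a day with Systems.
So Physics must be Mon.

Mon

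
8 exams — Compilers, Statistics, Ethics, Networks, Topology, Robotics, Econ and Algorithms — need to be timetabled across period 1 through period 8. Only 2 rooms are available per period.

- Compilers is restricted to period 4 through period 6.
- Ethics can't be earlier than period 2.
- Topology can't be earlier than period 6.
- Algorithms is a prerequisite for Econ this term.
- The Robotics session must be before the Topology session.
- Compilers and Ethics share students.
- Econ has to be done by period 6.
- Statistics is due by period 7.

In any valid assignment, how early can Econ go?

period 2

Precedence pushes Econ to at least period 2; Econ's own window allows nothing later than period 6.
Econ at period 2 is achievable: Algorithms -> period 1; Robotics -> period 3; Networks -> period 3; Ethics -> period 2; Econ -> period 2; Statistics -> period 1; Compilers -> period 4; Topology -> period 6.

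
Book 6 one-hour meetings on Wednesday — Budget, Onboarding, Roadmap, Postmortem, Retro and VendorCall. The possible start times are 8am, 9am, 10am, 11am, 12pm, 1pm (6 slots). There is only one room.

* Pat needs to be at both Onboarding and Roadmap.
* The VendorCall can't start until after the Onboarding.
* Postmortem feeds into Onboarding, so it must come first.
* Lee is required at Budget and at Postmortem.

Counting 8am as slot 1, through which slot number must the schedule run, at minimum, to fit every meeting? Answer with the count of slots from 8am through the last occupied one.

6

The precedence chain requires at least 3 distinct slots.
With at most 1 per slot and 6 meetings, at least 6 slots are needed.
6 works (last occupied slot: 1pm): for example Retro -> 1pm, VendorCall -> 10am, Budget -> 11am, Postmortem -> 8am, Onboarding -> 9am, Roadmap -> 12pm.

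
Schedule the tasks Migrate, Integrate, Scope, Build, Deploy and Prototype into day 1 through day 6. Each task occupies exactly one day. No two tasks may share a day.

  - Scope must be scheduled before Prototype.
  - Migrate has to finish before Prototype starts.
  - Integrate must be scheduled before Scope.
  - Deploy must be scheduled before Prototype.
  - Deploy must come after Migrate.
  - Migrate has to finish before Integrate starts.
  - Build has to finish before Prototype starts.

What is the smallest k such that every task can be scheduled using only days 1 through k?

The precedence chain requires at least 4 distinct days.
With at most 1 per day and 6 tasks, at least 6 days are needed.
6 works (last occupied day: day 6): for example Scope=day 3, Migrate=day 1, Prototype=day 6, Integrate=day 2, Build=day 5, Deploy=day 4.

6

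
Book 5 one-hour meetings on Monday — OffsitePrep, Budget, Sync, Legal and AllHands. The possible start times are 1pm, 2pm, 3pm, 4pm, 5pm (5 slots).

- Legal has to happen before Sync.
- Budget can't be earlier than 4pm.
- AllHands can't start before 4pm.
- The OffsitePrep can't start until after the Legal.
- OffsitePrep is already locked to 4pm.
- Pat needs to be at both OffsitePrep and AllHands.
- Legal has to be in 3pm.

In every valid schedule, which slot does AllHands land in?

AllHands's window is 4pm–5pm.
OffsitePrep is fixed at 4pm, and AllHands can't share a slot with OffsitePrep.
So AllHands must be 5pm.

5pm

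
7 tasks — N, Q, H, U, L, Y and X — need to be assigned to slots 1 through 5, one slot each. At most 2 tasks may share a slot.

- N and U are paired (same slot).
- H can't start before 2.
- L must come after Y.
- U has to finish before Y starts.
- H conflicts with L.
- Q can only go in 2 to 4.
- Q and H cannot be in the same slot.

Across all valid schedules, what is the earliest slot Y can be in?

2

Precedence pushes Y to at least 2; downstream work caps Y at 4.
Y at 2 is achievable: H in 3, X in 3, Y in 2, U in 1, Q in 2, L in 4, N in 1.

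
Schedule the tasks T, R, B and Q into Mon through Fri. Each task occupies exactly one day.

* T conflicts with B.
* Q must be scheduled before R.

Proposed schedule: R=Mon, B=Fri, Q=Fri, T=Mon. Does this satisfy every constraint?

Invalid. Q must be scheduled before R.

T conflicts with B — holds.
Q must be scheduled before R — violated.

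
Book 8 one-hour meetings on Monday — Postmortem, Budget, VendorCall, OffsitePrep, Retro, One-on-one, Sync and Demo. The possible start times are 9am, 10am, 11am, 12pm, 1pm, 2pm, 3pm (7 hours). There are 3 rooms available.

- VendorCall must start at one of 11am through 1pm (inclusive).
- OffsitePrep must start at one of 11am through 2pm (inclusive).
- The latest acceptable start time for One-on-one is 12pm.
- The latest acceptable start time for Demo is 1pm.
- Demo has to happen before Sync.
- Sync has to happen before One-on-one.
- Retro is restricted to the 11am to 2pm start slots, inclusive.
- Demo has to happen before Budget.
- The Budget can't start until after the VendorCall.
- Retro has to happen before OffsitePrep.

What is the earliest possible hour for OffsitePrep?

OffsitePrep is available from 11am; precedence pushes OffsitePrep to at least 12pm; OffsitePrep's own window allows nothing later than 2pm.
OffsitePrep at 12pm is achievable: VendorCall=11am, Demo=9am, One-on-one=11am, Postmortem=9am, Budget=12pm, OffsitePrep=12pm, Sync=10am, Retro=11am.

12pm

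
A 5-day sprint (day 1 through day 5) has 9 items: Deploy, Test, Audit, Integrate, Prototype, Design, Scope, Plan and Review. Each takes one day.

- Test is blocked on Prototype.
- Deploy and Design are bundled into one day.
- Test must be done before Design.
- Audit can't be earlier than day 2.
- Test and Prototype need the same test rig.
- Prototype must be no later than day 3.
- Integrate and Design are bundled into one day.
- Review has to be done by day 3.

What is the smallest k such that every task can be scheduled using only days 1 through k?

3

The precedence chain requires at least 3 distinct days.
3 works (last occupied day: day 3): for example Integrate in day 3; Prototype in day 1; Design in day 3; Test in day 2; Review in day 1; Scope in day 1; Deploy in day 3; Audit in day 2; Plan in day 1.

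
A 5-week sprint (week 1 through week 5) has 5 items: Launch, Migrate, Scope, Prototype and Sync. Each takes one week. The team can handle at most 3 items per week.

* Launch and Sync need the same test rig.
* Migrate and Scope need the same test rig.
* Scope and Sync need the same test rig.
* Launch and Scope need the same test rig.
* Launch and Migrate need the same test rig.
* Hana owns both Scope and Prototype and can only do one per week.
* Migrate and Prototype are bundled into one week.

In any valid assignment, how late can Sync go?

week 5

Sync at week 5 is achievable: Sync in week 5; Prototype in week 2; Launch in week 1; Scope in week 3; Migrate in week 2.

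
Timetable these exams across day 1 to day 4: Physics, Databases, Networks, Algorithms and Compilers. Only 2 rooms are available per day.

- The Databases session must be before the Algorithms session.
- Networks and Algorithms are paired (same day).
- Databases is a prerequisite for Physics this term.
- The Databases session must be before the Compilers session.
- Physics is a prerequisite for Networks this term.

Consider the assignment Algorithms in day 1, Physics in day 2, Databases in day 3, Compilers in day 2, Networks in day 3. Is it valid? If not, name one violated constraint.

Only 2 rooms are available per day — holds.
The Databases session must be before the Compilers session — violated.
Physics is a prerequisite for Networks this term — holds.
The Databases session must be before the Algorithms session — violated.
Databases is a prerequisite for Physics this term — violated.
Networks and Algorithms are paired (same day) — violated.

No — it violates: The Databases session must be before the Algorithms session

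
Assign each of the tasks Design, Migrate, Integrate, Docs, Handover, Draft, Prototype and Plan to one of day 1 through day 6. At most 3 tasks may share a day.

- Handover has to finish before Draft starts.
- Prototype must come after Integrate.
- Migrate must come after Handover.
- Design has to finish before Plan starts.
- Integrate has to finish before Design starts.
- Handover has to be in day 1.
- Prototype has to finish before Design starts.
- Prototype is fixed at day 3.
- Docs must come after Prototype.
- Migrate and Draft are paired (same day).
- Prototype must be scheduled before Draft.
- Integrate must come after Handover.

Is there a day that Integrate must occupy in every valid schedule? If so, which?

Handover is fixed at day 1 and must come before Integrate, so Integrate is at least day 2.
Prototype is fixed at day 3 and must come after Integrate, so Integrate is at most day 2.
So Integrate must be day 2.

day 2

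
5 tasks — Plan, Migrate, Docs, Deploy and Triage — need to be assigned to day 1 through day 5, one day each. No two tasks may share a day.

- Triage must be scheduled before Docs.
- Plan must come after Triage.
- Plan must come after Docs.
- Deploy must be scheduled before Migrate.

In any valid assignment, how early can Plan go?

day 3

Precedence pushes Plan to at least day 3.
Plan at day 3 is achievable: Deploy in day 4; Plan in day 3; Migrate in day 5; Triage in day 1; Docs in day 2.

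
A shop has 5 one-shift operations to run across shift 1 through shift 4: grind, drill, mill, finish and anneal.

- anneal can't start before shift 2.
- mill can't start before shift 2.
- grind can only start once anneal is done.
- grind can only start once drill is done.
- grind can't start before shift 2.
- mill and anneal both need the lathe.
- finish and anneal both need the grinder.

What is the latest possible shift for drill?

shift 3

Downstream work caps drill at shift 3.
drill at shift 3 is achievable: anneal in shift 2, finish in shift 1, drill in shift 3, grind in shift 4, mill in shift 3.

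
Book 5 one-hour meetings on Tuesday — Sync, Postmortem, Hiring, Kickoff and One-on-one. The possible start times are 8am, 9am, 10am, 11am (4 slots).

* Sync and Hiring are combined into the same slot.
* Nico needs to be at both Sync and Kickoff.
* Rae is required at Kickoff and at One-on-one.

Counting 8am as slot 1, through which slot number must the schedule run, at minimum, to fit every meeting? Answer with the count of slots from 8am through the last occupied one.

2

Could 1 slot be enough, i.e. nothing placed later than 8am? No: Kickoff can't share with Sync (8am) → nothing is left.
So 1 slot is not enough.
2 works (last occupied slot: 9am): for example Hiring -> 8am, Kickoff -> 9am, Sync -> 8am, Postmortem -> 8am, One-on-one -> 8am.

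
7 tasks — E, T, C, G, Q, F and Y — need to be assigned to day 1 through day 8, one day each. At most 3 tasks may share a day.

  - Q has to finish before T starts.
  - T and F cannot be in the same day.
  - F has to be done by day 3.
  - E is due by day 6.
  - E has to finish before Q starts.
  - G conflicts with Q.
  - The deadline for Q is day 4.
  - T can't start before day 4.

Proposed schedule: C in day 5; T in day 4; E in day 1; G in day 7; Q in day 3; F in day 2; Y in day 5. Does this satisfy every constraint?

T and F cannot be in the same day — holds.
G conflicts with Q — holds.
E has to finish before Q starts — holds.
At most 3 tasks may share a day — holds.
F has to be done by day 3 — holds.
The deadline for Q is day 4 — holds.
E is due by day 6 — holds.
Q has to finish before T starts — holds.
T can't start before day 4 — holds.

Valid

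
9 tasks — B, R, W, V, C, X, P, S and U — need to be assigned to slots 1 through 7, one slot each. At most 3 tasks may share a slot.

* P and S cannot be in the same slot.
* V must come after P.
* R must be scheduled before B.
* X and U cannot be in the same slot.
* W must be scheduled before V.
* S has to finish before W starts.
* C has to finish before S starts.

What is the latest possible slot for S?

Precedence pushes S to at least 2; downstream work caps S at 5.
S at 5 is achievable: X -> 2, P -> 1, R -> 1, W -> 6, B -> 2, S -> 5, C -> 1, V -> 7, U -> 3.

5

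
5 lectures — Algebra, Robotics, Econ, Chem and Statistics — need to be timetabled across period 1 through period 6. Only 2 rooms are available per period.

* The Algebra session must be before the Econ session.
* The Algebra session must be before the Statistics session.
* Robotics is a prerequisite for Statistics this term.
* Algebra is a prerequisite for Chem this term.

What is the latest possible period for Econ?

period 6

Precedence pushes Econ to at least period 2.
Econ at period 6 is achievable: Econ=period 6; Robotics=period 1; Algebra=period 1; Chem=period 2; Statistics=period 2.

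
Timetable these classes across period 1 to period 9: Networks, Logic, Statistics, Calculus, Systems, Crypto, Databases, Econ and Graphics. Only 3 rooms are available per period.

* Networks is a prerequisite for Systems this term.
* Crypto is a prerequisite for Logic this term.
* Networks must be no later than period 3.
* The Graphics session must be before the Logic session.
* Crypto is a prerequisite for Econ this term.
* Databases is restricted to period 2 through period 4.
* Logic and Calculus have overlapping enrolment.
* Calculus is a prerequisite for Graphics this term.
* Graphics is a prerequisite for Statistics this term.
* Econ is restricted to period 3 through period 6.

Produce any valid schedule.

Calculus=period 1; Graphics=period 2; Logic=period 3; Statistics=period 3; Crypto=period 1; Econ=period 3; Databases=period 2; Networks=period 1; Systems=period 2

Checking: Graphics(period 2) before Logic(period 3); Calculus(period 1) before Graphics(period 2); Networks(period 1) before Systems(period 2); Crypto(period 1) before Logic(period 3); Crypto(period 1) before Econ(period 3); Graphics(period 2) before Statistics(period 3); Logic(period 3) != Calculus(period 1); Databases=period 2 in [period 2,period 4]; Networks=period 1 in [period 1,period 3]; Econ=period 3 in [period 3,period 6]; max 3 per period (cap 3).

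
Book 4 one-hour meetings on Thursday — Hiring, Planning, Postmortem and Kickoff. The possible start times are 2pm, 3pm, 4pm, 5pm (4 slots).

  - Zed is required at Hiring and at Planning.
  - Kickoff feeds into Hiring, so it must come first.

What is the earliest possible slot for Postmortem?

Postmortem at 2pm is achievable: Postmortem=2pm; Kickoff=2pm; Planning=2pm; Hiring=3pm.

2pm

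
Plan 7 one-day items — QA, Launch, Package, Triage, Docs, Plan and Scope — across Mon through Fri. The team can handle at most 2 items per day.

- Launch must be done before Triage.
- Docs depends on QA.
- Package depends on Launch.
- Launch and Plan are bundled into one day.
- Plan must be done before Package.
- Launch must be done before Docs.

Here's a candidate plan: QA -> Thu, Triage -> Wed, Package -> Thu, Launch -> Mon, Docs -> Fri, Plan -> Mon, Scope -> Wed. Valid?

Plan must be done before Package — holds.
Package depends on Launch — holds.
Docs depends on QA — holds.
The team can handle at most 2 items per day — holds.
Launch must be done before Docs — holds.
Launch must be done before Triage — holds.
Launch and Plan are bundled into one day — holds.

Yes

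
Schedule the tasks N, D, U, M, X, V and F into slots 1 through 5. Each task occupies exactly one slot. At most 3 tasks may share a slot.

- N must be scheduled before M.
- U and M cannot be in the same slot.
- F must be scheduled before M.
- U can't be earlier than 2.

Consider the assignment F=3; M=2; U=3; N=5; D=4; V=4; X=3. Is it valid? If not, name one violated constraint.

F must be scheduled before M — violated.
At most 3 tasks may share a slot — holds.
N must be scheduled before M — violated.
U can't be earlier than 2 — holds.
U and M cannot be in the same slot — holds.

No. N must be scheduled before M is not satisfied.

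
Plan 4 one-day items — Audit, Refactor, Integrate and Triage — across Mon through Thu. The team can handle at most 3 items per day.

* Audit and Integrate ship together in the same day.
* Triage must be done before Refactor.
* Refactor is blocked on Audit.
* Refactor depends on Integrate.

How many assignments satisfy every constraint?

14

Splitting on Audit: it can be Mon (6), Tue (5), Wed (3). Listing each branch's schedules as (Refactor, Integrate, Triage):
Audit=Mon: (Tue,Mon,Mon) (Wed,Mon,Mon) (Wed,Mon,Tue) (Thu,Mon,Mon) (Thu,Mon,Tue) (Thu,Mon,Wed) — 6.
Audit=Tue: (Wed,Tue,Mon) (Wed,Tue,Tue) (Thu,Tue,Mon) (Thu,Tue,Tue) (Thu,Tue,Wed) — 5.
Audit=Wed: (Thu,Wed,Mon) (Thu,Wed,Tue) (Thu,Wed,Wed) — 3.
Summing: 6 + 5 + 3 = 14.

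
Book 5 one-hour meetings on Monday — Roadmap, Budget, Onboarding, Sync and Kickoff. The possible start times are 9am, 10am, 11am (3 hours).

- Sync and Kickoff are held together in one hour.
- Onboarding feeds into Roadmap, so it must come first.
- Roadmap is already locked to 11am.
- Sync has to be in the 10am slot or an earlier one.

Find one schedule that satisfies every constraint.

Roadmap -> 11am, Kickoff -> 9am, Onboarding -> 9am, Sync -> 9am, Budget -> 9am

Checking: Onboarding(9am) before Roadmap(11am); Sync = Kickoff = 9am; Sync=9am in [9am,10am]; Roadmap=11am in [11am,11am].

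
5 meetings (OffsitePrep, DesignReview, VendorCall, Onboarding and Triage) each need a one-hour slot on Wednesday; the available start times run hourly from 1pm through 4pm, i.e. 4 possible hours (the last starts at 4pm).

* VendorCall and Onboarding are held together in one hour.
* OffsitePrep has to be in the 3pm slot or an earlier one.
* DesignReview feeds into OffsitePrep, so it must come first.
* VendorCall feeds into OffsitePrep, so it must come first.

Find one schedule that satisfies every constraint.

VendorCall in 1pm; Onboarding in 1pm; Triage in 1pm; OffsitePrep in 2pm; DesignReview in 1pm

Checking: VendorCall(1pm) before OffsitePrep(2pm); DesignReview(1pm) before OffsitePrep(2pm); VendorCall = Onboarding = 1pm; OffsitePrep=2pm in [1pm,3pm].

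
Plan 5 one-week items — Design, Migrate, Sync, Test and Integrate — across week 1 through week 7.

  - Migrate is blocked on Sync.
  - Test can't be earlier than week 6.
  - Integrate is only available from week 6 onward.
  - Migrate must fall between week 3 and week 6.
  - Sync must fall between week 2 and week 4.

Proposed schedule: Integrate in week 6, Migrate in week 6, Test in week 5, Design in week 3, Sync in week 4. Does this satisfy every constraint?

No — it violates: Test can't be earlier than week 6

Sync must fall between week 2 and week 4 — holds.
Migrate must fall between week 3 and week 6 — holds.
Integrate is only available from week 6 onward — holds.
Test can't be earlier than week 6 — violated.
Migrate is blocked on Sync — holds.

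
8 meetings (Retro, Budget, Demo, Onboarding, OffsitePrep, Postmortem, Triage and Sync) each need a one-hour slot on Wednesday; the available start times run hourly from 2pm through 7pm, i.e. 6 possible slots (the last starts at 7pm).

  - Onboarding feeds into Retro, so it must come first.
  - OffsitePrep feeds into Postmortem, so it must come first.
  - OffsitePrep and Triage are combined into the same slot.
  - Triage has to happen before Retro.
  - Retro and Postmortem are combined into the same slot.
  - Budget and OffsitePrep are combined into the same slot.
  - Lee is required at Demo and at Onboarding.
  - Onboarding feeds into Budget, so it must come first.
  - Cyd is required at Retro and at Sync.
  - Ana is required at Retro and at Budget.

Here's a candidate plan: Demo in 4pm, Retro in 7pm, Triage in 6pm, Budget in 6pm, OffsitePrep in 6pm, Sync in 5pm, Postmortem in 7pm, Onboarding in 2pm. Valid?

Ana is required at Retro and at Budget — holds.
Triage has to happen before Retro — holds.
Onboarding feeds into Budget, so it must come first — holds.
Onboarding feeds into Retro, so it must come first — holds.
Cyd is required at Retro and at Sync — holds.
Lee is required at Demo and at Onboarding — holds.
Budget and OffsitePrep are combined into the same slot — holds.
OffsitePrep feeds into Postmortem, so it must come first — holds.
Retro and Postmortem are combined into the same slot — holds.
OffsitePrep and Triage are combined into the same slot — holds.

Valid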